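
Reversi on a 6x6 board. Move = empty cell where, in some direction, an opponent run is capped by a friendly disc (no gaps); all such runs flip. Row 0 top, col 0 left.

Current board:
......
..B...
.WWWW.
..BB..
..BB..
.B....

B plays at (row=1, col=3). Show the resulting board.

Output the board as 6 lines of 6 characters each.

Answer: ......
..BB..
.WWBW.
..BB..
..BB..
.B....

Derivation:
Place B at (1,3); scan 8 dirs for brackets.
Dir NW: first cell '.' (not opp) -> no flip
Dir N: first cell '.' (not opp) -> no flip
Dir NE: first cell '.' (not opp) -> no flip
Dir W: first cell 'B' (not opp) -> no flip
Dir E: first cell '.' (not opp) -> no flip
Dir SW: opp run (2,2), next='.' -> no flip
Dir S: opp run (2,3) capped by B -> flip
Dir SE: opp run (2,4), next='.' -> no flip
All flips: (2,3)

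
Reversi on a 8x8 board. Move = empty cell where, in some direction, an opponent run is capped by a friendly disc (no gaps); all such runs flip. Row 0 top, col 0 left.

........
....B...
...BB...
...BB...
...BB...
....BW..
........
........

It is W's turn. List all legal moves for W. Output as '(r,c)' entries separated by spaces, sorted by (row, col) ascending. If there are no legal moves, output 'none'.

Answer: (2,2) (5,3)

Derivation:
(0,3): no bracket -> illegal
(0,4): no bracket -> illegal
(0,5): no bracket -> illegal
(1,2): no bracket -> illegal
(1,3): no bracket -> illegal
(1,5): no bracket -> illegal
(2,2): flips 2 -> legal
(2,5): no bracket -> illegal
(3,2): no bracket -> illegal
(3,5): no bracket -> illegal
(4,2): no bracket -> illegal
(4,5): no bracket -> illegal
(5,2): no bracket -> illegal
(5,3): flips 1 -> legal
(6,3): no bracket -> illegal
(6,4): no bracket -> illegal
(6,5): no bracket -> illegal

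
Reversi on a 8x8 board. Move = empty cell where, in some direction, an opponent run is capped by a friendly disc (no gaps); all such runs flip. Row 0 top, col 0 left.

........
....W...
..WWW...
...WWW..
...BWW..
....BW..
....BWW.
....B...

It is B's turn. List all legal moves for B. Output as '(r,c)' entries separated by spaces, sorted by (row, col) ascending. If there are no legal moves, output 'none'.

Answer: (0,4) (1,3) (2,5) (3,6) (4,6) (5,6) (6,7) (7,6)

Derivation:
(0,3): no bracket -> illegal
(0,4): flips 4 -> legal
(0,5): no bracket -> illegal
(1,1): no bracket -> illegal
(1,2): no bracket -> illegal
(1,3): flips 2 -> legal
(1,5): no bracket -> illegal
(2,1): no bracket -> illegal
(2,5): flips 1 -> legal
(2,6): no bracket -> illegal
(3,1): no bracket -> illegal
(3,2): no bracket -> illegal
(3,6): flips 1 -> legal
(4,2): no bracket -> illegal
(4,6): flips 3 -> legal
(5,3): no bracket -> illegal
(5,6): flips 2 -> legal
(5,7): no bracket -> illegal
(6,7): flips 2 -> legal
(7,5): no bracket -> illegal
(7,6): flips 1 -> legal
(7,7): no bracket -> illegal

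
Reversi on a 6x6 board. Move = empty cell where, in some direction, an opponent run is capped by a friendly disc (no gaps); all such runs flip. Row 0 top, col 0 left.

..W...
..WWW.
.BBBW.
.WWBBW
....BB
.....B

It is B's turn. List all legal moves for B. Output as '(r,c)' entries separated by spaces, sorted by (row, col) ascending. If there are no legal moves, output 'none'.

Answer: (0,1) (0,3) (0,4) (0,5) (1,5) (2,5) (3,0) (4,0) (4,1) (4,2) (4,3)

Derivation:
(0,1): flips 1 -> legal
(0,3): flips 2 -> legal
(0,4): flips 3 -> legal
(0,5): flips 1 -> legal
(1,1): no bracket -> illegal
(1,5): flips 1 -> legal
(2,0): no bracket -> illegal
(2,5): flips 2 -> legal
(3,0): flips 2 -> legal
(4,0): flips 1 -> legal
(4,1): flips 2 -> legal
(4,2): flips 1 -> legal
(4,3): flips 1 -> legal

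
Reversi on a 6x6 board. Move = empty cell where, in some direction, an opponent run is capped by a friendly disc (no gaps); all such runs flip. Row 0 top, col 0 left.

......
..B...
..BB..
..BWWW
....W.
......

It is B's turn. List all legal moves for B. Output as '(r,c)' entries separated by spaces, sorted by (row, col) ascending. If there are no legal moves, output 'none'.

(2,4): no bracket -> illegal
(2,5): no bracket -> illegal
(4,2): no bracket -> illegal
(4,3): flips 1 -> legal
(4,5): flips 1 -> legal
(5,3): no bracket -> illegal
(5,4): no bracket -> illegal
(5,5): flips 2 -> legal

Answer: (4,3) (4,5) (5,5)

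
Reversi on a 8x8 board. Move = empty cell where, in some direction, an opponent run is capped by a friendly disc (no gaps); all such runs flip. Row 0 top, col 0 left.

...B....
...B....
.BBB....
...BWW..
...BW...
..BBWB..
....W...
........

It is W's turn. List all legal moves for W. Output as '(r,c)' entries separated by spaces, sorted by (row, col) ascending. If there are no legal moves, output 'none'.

(0,2): no bracket -> illegal
(0,4): no bracket -> illegal
(1,0): no bracket -> illegal
(1,1): flips 2 -> legal
(1,2): flips 1 -> legal
(1,4): no bracket -> illegal
(2,0): no bracket -> illegal
(2,4): no bracket -> illegal
(3,0): no bracket -> illegal
(3,1): no bracket -> illegal
(3,2): flips 2 -> legal
(4,1): no bracket -> illegal
(4,2): flips 2 -> legal
(4,5): no bracket -> illegal
(4,6): flips 1 -> legal
(5,1): flips 2 -> legal
(5,6): flips 1 -> legal
(6,1): flips 2 -> legal
(6,2): flips 1 -> legal
(6,3): no bracket -> illegal
(6,5): no bracket -> illegal
(6,6): flips 1 -> legal

Answer: (1,1) (1,2) (3,2) (4,2) (4,6) (5,1) (5,6) (6,1) (6,2) (6,6)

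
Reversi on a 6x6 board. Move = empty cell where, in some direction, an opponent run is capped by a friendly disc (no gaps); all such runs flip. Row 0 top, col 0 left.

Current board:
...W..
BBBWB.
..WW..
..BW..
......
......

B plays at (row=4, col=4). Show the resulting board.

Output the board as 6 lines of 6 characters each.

Answer: ...W..
BBBWB.
..BW..
..BB..
....B.
......

Derivation:
Place B at (4,4); scan 8 dirs for brackets.
Dir NW: opp run (3,3) (2,2) capped by B -> flip
Dir N: first cell '.' (not opp) -> no flip
Dir NE: first cell '.' (not opp) -> no flip
Dir W: first cell '.' (not opp) -> no flip
Dir E: first cell '.' (not opp) -> no flip
Dir SW: first cell '.' (not opp) -> no flip
Dir S: first cell '.' (not opp) -> no flip
Dir SE: first cell '.' (not opp) -> no flip
All flips: (2,2) (3,3)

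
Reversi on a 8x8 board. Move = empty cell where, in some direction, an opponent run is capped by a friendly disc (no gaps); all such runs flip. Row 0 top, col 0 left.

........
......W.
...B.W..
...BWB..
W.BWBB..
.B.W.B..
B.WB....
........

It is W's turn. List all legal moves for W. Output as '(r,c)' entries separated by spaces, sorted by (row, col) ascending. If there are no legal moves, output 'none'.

(1,2): flips 1 -> legal
(1,3): flips 2 -> legal
(1,4): no bracket -> illegal
(2,2): no bracket -> illegal
(2,4): no bracket -> illegal
(2,6): flips 2 -> legal
(3,1): flips 1 -> legal
(3,2): flips 1 -> legal
(3,6): flips 1 -> legal
(4,1): flips 1 -> legal
(4,6): flips 2 -> legal
(5,0): no bracket -> illegal
(5,2): no bracket -> illegal
(5,4): flips 1 -> legal
(5,6): flips 1 -> legal
(6,1): no bracket -> illegal
(6,4): flips 1 -> legal
(6,5): flips 3 -> legal
(6,6): no bracket -> illegal
(7,0): no bracket -> illegal
(7,1): no bracket -> illegal
(7,2): no bracket -> illegal
(7,3): flips 1 -> legal
(7,4): no bracket -> illegal

Answer: (1,2) (1,3) (2,6) (3,1) (3,2) (3,6) (4,1) (4,6) (5,4) (5,6) (6,4) (6,5) (7,3)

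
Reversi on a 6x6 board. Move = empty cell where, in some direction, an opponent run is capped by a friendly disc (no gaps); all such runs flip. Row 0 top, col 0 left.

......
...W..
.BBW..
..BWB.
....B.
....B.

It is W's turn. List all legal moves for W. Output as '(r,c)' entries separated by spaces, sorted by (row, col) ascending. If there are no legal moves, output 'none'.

(1,0): no bracket -> illegal
(1,1): flips 1 -> legal
(1,2): no bracket -> illegal
(2,0): flips 2 -> legal
(2,4): no bracket -> illegal
(2,5): no bracket -> illegal
(3,0): no bracket -> illegal
(3,1): flips 2 -> legal
(3,5): flips 1 -> legal
(4,1): flips 1 -> legal
(4,2): no bracket -> illegal
(4,3): no bracket -> illegal
(4,5): flips 1 -> legal
(5,3): no bracket -> illegal
(5,5): flips 1 -> legal

Answer: (1,1) (2,0) (3,1) (3,5) (4,1) (4,5) (5,5)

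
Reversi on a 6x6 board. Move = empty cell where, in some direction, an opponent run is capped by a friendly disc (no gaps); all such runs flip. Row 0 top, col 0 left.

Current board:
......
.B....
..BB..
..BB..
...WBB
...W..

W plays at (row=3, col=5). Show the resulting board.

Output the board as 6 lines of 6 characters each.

Answer: ......
.B....
..BB..
..BB.W
...WWB
...W..

Derivation:
Place W at (3,5); scan 8 dirs for brackets.
Dir NW: first cell '.' (not opp) -> no flip
Dir N: first cell '.' (not opp) -> no flip
Dir NE: edge -> no flip
Dir W: first cell '.' (not opp) -> no flip
Dir E: edge -> no flip
Dir SW: opp run (4,4) capped by W -> flip
Dir S: opp run (4,5), next='.' -> no flip
Dir SE: edge -> no flip
All flips: (4,4)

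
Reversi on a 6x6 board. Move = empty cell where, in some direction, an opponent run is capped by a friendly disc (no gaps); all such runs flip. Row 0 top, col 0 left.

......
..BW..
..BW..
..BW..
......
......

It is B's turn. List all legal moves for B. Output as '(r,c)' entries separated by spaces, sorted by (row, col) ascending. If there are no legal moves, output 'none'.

Answer: (0,4) (1,4) (2,4) (3,4) (4,4)

Derivation:
(0,2): no bracket -> illegal
(0,3): no bracket -> illegal
(0,4): flips 1 -> legal
(1,4): flips 2 -> legal
(2,4): flips 1 -> legal
(3,4): flips 2 -> legal
(4,2): no bracket -> illegal
(4,3): no bracket -> illegal
(4,4): flips 1 -> legal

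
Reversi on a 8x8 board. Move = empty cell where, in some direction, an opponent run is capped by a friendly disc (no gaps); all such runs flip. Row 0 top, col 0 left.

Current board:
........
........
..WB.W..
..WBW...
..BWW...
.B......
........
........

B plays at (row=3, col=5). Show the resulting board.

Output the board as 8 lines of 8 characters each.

Place B at (3,5); scan 8 dirs for brackets.
Dir NW: first cell '.' (not opp) -> no flip
Dir N: opp run (2,5), next='.' -> no flip
Dir NE: first cell '.' (not opp) -> no flip
Dir W: opp run (3,4) capped by B -> flip
Dir E: first cell '.' (not opp) -> no flip
Dir SW: opp run (4,4), next='.' -> no flip
Dir S: first cell '.' (not opp) -> no flip
Dir SE: first cell '.' (not opp) -> no flip
All flips: (3,4)

Answer: ........
........
..WB.W..
..WBBB..
..BWW...
.B......
........
........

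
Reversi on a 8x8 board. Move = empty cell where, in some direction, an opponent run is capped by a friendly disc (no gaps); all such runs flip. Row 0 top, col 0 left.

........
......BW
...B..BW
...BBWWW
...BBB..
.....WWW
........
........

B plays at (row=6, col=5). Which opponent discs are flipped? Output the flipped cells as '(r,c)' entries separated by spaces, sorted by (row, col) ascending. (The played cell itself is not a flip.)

Answer: (5,5)

Derivation:
Dir NW: first cell '.' (not opp) -> no flip
Dir N: opp run (5,5) capped by B -> flip
Dir NE: opp run (5,6), next='.' -> no flip
Dir W: first cell '.' (not opp) -> no flip
Dir E: first cell '.' (not opp) -> no flip
Dir SW: first cell '.' (not opp) -> no flip
Dir S: first cell '.' (not opp) -> no flip
Dir SE: first cell '.' (not opp) -> no flip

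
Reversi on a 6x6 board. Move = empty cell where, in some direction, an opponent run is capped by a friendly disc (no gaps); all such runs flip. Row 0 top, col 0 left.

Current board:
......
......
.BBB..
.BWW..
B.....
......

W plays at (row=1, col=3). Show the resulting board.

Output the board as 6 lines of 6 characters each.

Answer: ......
...W..
.BBW..
.BWW..
B.....
......

Derivation:
Place W at (1,3); scan 8 dirs for brackets.
Dir NW: first cell '.' (not opp) -> no flip
Dir N: first cell '.' (not opp) -> no flip
Dir NE: first cell '.' (not opp) -> no flip
Dir W: first cell '.' (not opp) -> no flip
Dir E: first cell '.' (not opp) -> no flip
Dir SW: opp run (2,2) (3,1) (4,0), next=edge -> no flip
Dir S: opp run (2,3) capped by W -> flip
Dir SE: first cell '.' (not opp) -> no flip
All flips: (2,3)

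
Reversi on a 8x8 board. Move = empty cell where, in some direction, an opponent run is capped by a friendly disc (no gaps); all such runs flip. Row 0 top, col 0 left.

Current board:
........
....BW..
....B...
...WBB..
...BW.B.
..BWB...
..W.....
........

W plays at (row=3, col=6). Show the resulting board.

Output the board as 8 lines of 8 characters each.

Answer: ........
....BW..
....B...
...WWWW.
...BW.B.
..BWB...
..W.....
........

Derivation:
Place W at (3,6); scan 8 dirs for brackets.
Dir NW: first cell '.' (not opp) -> no flip
Dir N: first cell '.' (not opp) -> no flip
Dir NE: first cell '.' (not opp) -> no flip
Dir W: opp run (3,5) (3,4) capped by W -> flip
Dir E: first cell '.' (not opp) -> no flip
Dir SW: first cell '.' (not opp) -> no flip
Dir S: opp run (4,6), next='.' -> no flip
Dir SE: first cell '.' (not opp) -> no flip
All flips: (3,4) (3,5)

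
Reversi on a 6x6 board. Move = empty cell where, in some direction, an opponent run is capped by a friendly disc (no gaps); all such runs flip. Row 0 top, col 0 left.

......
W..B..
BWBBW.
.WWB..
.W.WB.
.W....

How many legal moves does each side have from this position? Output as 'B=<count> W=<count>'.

-- B to move --
(0,0): flips 1 -> legal
(0,1): no bracket -> illegal
(1,1): no bracket -> illegal
(1,2): no bracket -> illegal
(1,4): no bracket -> illegal
(1,5): flips 1 -> legal
(2,5): flips 1 -> legal
(3,0): flips 2 -> legal
(3,4): no bracket -> illegal
(3,5): flips 1 -> legal
(4,0): flips 1 -> legal
(4,2): flips 3 -> legal
(5,0): flips 2 -> legal
(5,2): no bracket -> illegal
(5,3): flips 1 -> legal
(5,4): no bracket -> illegal
B mobility = 9
-- W to move --
(0,2): flips 1 -> legal
(0,3): flips 3 -> legal
(0,4): flips 2 -> legal
(1,1): no bracket -> illegal
(1,2): flips 1 -> legal
(1,4): flips 1 -> legal
(3,0): flips 1 -> legal
(3,4): flips 1 -> legal
(3,5): no bracket -> illegal
(4,2): flips 1 -> legal
(4,5): flips 1 -> legal
(5,3): no bracket -> illegal
(5,4): no bracket -> illegal
(5,5): no bracket -> illegal
W mobility = 9

Answer: B=9 W=9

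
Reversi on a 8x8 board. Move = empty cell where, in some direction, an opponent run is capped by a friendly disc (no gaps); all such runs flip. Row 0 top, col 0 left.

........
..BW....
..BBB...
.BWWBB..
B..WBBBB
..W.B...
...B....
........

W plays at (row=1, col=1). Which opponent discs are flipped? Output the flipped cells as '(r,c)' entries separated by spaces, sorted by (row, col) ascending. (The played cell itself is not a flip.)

Dir NW: first cell '.' (not opp) -> no flip
Dir N: first cell '.' (not opp) -> no flip
Dir NE: first cell '.' (not opp) -> no flip
Dir W: first cell '.' (not opp) -> no flip
Dir E: opp run (1,2) capped by W -> flip
Dir SW: first cell '.' (not opp) -> no flip
Dir S: first cell '.' (not opp) -> no flip
Dir SE: opp run (2,2) capped by W -> flip

Answer: (1,2) (2,2)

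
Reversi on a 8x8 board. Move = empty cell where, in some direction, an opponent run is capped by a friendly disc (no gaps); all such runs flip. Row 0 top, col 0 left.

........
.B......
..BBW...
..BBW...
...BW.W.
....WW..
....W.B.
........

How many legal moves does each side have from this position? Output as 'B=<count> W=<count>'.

-- B to move --
(1,3): no bracket -> illegal
(1,4): no bracket -> illegal
(1,5): flips 1 -> legal
(2,5): flips 2 -> legal
(3,5): flips 1 -> legal
(3,6): no bracket -> illegal
(3,7): no bracket -> illegal
(4,5): flips 2 -> legal
(4,7): no bracket -> illegal
(5,3): no bracket -> illegal
(5,6): no bracket -> illegal
(5,7): no bracket -> illegal
(6,3): no bracket -> illegal
(6,5): flips 1 -> legal
(7,3): no bracket -> illegal
(7,4): no bracket -> illegal
(7,5): no bracket -> illegal
B mobility = 5
-- W to move --
(0,0): flips 3 -> legal
(0,1): no bracket -> illegal
(0,2): no bracket -> illegal
(1,0): no bracket -> illegal
(1,2): flips 1 -> legal
(1,3): no bracket -> illegal
(1,4): no bracket -> illegal
(2,0): no bracket -> illegal
(2,1): flips 4 -> legal
(3,1): flips 2 -> legal
(4,1): no bracket -> illegal
(4,2): flips 2 -> legal
(5,2): flips 1 -> legal
(5,3): no bracket -> illegal
(5,6): no bracket -> illegal
(5,7): no bracket -> illegal
(6,5): no bracket -> illegal
(6,7): no bracket -> illegal
(7,5): no bracket -> illegal
(7,6): no bracket -> illegal
(7,7): flips 1 -> legal
W mobility = 7

Answer: B=5 W=7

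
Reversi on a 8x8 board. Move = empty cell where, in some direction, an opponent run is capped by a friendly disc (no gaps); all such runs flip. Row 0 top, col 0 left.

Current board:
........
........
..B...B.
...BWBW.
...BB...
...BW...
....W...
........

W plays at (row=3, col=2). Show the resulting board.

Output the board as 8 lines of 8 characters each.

Answer: ........
........
..B...B.
..WWWBW.
...WB...
...BW...
....W...
........

Derivation:
Place W at (3,2); scan 8 dirs for brackets.
Dir NW: first cell '.' (not opp) -> no flip
Dir N: opp run (2,2), next='.' -> no flip
Dir NE: first cell '.' (not opp) -> no flip
Dir W: first cell '.' (not opp) -> no flip
Dir E: opp run (3,3) capped by W -> flip
Dir SW: first cell '.' (not opp) -> no flip
Dir S: first cell '.' (not opp) -> no flip
Dir SE: opp run (4,3) capped by W -> flip
All flips: (3,3) (4,3)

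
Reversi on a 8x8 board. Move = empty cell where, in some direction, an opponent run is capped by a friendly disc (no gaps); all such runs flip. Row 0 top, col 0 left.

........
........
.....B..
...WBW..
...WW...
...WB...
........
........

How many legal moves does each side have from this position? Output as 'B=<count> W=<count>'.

-- B to move --
(2,2): no bracket -> illegal
(2,3): no bracket -> illegal
(2,4): no bracket -> illegal
(2,6): no bracket -> illegal
(3,2): flips 2 -> legal
(3,6): flips 1 -> legal
(4,2): no bracket -> illegal
(4,5): flips 1 -> legal
(4,6): no bracket -> illegal
(5,2): flips 2 -> legal
(5,5): no bracket -> illegal
(6,2): no bracket -> illegal
(6,3): no bracket -> illegal
(6,4): no bracket -> illegal
B mobility = 4
-- W to move --
(1,4): no bracket -> illegal
(1,5): flips 1 -> legal
(1,6): flips 2 -> legal
(2,3): no bracket -> illegal
(2,4): flips 1 -> legal
(2,6): no bracket -> illegal
(3,6): no bracket -> illegal
(4,5): no bracket -> illegal
(5,5): flips 1 -> legal
(6,3): no bracket -> illegal
(6,4): flips 1 -> legal
(6,5): flips 1 -> legal
W mobility = 6

Answer: B=4 W=6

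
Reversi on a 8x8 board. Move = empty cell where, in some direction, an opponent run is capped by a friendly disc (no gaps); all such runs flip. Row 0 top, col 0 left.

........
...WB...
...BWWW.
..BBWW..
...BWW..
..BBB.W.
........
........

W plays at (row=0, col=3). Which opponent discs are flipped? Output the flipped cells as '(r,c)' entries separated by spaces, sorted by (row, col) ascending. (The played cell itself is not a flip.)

Dir NW: edge -> no flip
Dir N: edge -> no flip
Dir NE: edge -> no flip
Dir W: first cell '.' (not opp) -> no flip
Dir E: first cell '.' (not opp) -> no flip
Dir SW: first cell '.' (not opp) -> no flip
Dir S: first cell 'W' (not opp) -> no flip
Dir SE: opp run (1,4) capped by W -> flip

Answer: (1,4)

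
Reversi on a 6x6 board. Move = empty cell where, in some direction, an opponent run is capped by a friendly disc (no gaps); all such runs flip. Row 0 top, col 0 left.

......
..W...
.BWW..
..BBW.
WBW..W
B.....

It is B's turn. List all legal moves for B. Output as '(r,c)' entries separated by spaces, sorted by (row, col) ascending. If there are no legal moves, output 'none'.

(0,1): no bracket -> illegal
(0,2): flips 2 -> legal
(0,3): flips 1 -> legal
(1,1): flips 1 -> legal
(1,3): flips 1 -> legal
(1,4): flips 1 -> legal
(2,4): flips 2 -> legal
(2,5): no bracket -> illegal
(3,0): flips 1 -> legal
(3,1): no bracket -> illegal
(3,5): flips 1 -> legal
(4,3): flips 1 -> legal
(4,4): no bracket -> illegal
(5,1): flips 1 -> legal
(5,2): flips 1 -> legal
(5,3): no bracket -> illegal
(5,4): no bracket -> illegal
(5,5): no bracket -> illegal

Answer: (0,2) (0,3) (1,1) (1,3) (1,4) (2,4) (3,0) (3,5) (4,3) (5,1) (5,2)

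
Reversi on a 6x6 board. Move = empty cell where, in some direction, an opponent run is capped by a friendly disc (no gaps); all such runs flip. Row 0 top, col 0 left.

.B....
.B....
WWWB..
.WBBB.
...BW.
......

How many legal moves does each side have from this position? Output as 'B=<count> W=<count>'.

Answer: B=7 W=6

Derivation:
-- B to move --
(1,0): flips 1 -> legal
(1,2): flips 1 -> legal
(1,3): no bracket -> illegal
(3,0): flips 1 -> legal
(3,5): no bracket -> illegal
(4,0): no bracket -> illegal
(4,1): flips 2 -> legal
(4,2): no bracket -> illegal
(4,5): flips 1 -> legal
(5,3): no bracket -> illegal
(5,4): flips 1 -> legal
(5,5): flips 1 -> legal
B mobility = 7
-- W to move --
(0,0): flips 1 -> legal
(0,2): flips 1 -> legal
(1,0): no bracket -> illegal
(1,2): no bracket -> illegal
(1,3): no bracket -> illegal
(1,4): no bracket -> illegal
(2,4): flips 2 -> legal
(2,5): no bracket -> illegal
(3,5): flips 3 -> legal
(4,1): no bracket -> illegal
(4,2): flips 2 -> legal
(4,5): no bracket -> illegal
(5,2): no bracket -> illegal
(5,3): no bracket -> illegal
(5,4): flips 2 -> legal
W mobility = 6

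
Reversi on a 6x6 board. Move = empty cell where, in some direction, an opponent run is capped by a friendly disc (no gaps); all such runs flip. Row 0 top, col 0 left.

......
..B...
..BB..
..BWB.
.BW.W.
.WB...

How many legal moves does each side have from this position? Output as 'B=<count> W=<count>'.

-- B to move --
(2,4): no bracket -> illegal
(3,1): no bracket -> illegal
(3,5): no bracket -> illegal
(4,0): no bracket -> illegal
(4,3): flips 2 -> legal
(4,5): no bracket -> illegal
(5,0): flips 1 -> legal
(5,3): no bracket -> illegal
(5,4): flips 1 -> legal
(5,5): flips 2 -> legal
B mobility = 4
-- W to move --
(0,1): no bracket -> illegal
(0,2): flips 3 -> legal
(0,3): no bracket -> illegal
(1,1): flips 1 -> legal
(1,3): flips 1 -> legal
(1,4): no bracket -> illegal
(2,1): no bracket -> illegal
(2,4): flips 1 -> legal
(2,5): no bracket -> illegal
(3,0): no bracket -> illegal
(3,1): flips 2 -> legal
(3,5): flips 1 -> legal
(4,0): flips 1 -> legal
(4,3): no bracket -> illegal
(4,5): no bracket -> illegal
(5,0): no bracket -> illegal
(5,3): flips 1 -> legal
W mobility = 8

Answer: B=4 W=8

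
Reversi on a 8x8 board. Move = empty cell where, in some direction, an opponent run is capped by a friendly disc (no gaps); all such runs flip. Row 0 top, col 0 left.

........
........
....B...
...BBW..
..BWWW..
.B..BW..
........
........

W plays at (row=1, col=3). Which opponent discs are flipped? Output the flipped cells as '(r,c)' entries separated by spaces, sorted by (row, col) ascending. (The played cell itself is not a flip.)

Dir NW: first cell '.' (not opp) -> no flip
Dir N: first cell '.' (not opp) -> no flip
Dir NE: first cell '.' (not opp) -> no flip
Dir W: first cell '.' (not opp) -> no flip
Dir E: first cell '.' (not opp) -> no flip
Dir SW: first cell '.' (not opp) -> no flip
Dir S: first cell '.' (not opp) -> no flip
Dir SE: opp run (2,4) capped by W -> flip

Answer: (2,4)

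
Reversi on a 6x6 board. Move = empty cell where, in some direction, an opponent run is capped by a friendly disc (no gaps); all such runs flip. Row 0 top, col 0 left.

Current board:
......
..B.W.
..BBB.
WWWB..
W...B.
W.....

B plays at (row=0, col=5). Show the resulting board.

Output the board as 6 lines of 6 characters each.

Place B at (0,5); scan 8 dirs for brackets.
Dir NW: edge -> no flip
Dir N: edge -> no flip
Dir NE: edge -> no flip
Dir W: first cell '.' (not opp) -> no flip
Dir E: edge -> no flip
Dir SW: opp run (1,4) capped by B -> flip
Dir S: first cell '.' (not opp) -> no flip
Dir SE: edge -> no flip
All flips: (1,4)

Answer: .....B
..B.B.
..BBB.
WWWB..
W...B.
W.....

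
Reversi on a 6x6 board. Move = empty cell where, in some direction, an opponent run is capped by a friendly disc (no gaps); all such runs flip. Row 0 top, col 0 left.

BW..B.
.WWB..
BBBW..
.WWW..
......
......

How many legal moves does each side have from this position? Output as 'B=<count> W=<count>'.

Answer: B=9 W=4

Derivation:
-- B to move --
(0,2): flips 3 -> legal
(0,3): flips 1 -> legal
(1,0): flips 2 -> legal
(1,4): no bracket -> illegal
(2,4): flips 1 -> legal
(3,0): no bracket -> illegal
(3,4): no bracket -> illegal
(4,0): flips 1 -> legal
(4,1): flips 1 -> legal
(4,2): flips 2 -> legal
(4,3): flips 3 -> legal
(4,4): flips 1 -> legal
B mobility = 9
-- W to move --
(0,2): no bracket -> illegal
(0,3): flips 1 -> legal
(0,5): no bracket -> illegal
(1,0): flips 1 -> legal
(1,4): flips 1 -> legal
(1,5): no bracket -> illegal
(2,4): no bracket -> illegal
(3,0): flips 1 -> legal
W mobility = 4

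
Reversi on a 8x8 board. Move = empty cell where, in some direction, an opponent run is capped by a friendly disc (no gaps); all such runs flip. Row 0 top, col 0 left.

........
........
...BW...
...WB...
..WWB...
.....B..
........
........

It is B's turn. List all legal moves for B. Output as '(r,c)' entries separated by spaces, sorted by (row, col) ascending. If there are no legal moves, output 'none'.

(1,3): no bracket -> illegal
(1,4): flips 1 -> legal
(1,5): no bracket -> illegal
(2,2): flips 1 -> legal
(2,5): flips 1 -> legal
(3,1): no bracket -> illegal
(3,2): flips 1 -> legal
(3,5): no bracket -> illegal
(4,1): flips 2 -> legal
(5,1): no bracket -> illegal
(5,2): flips 1 -> legal
(5,3): flips 2 -> legal
(5,4): no bracket -> illegal

Answer: (1,4) (2,2) (2,5) (3,2) (4,1) (5,2) (5,3)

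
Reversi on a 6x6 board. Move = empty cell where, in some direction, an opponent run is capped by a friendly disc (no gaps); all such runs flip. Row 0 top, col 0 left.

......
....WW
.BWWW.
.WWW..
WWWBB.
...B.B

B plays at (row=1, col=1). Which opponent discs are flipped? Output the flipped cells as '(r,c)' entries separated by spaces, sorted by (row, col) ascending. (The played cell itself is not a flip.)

Dir NW: first cell '.' (not opp) -> no flip
Dir N: first cell '.' (not opp) -> no flip
Dir NE: first cell '.' (not opp) -> no flip
Dir W: first cell '.' (not opp) -> no flip
Dir E: first cell '.' (not opp) -> no flip
Dir SW: first cell '.' (not opp) -> no flip
Dir S: first cell 'B' (not opp) -> no flip
Dir SE: opp run (2,2) (3,3) capped by B -> flip

Answer: (2,2) (3,3)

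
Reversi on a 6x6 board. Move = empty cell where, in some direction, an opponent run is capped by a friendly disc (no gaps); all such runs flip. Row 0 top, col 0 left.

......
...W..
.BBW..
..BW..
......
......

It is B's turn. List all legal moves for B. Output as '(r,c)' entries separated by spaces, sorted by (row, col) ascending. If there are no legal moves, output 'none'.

(0,2): no bracket -> illegal
(0,3): no bracket -> illegal
(0,4): flips 1 -> legal
(1,2): no bracket -> illegal
(1,4): flips 1 -> legal
(2,4): flips 1 -> legal
(3,4): flips 1 -> legal
(4,2): no bracket -> illegal
(4,3): no bracket -> illegal
(4,4): flips 1 -> legal

Answer: (0,4) (1,4) (2,4) (3,4) (4,4)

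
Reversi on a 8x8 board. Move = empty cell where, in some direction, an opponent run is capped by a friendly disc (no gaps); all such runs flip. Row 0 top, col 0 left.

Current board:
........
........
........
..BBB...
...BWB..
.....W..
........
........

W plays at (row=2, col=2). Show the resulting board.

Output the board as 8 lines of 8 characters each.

Answer: ........
........
..W.....
..BWB...
...BWB..
.....W..
........
........

Derivation:
Place W at (2,2); scan 8 dirs for brackets.
Dir NW: first cell '.' (not opp) -> no flip
Dir N: first cell '.' (not opp) -> no flip
Dir NE: first cell '.' (not opp) -> no flip
Dir W: first cell '.' (not opp) -> no flip
Dir E: first cell '.' (not opp) -> no flip
Dir SW: first cell '.' (not opp) -> no flip
Dir S: opp run (3,2), next='.' -> no flip
Dir SE: opp run (3,3) capped by W -> flip
All flips: (3,3)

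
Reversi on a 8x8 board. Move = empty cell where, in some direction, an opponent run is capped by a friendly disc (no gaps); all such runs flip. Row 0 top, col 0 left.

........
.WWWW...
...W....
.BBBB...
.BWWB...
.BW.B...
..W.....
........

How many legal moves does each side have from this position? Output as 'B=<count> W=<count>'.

-- B to move --
(0,0): no bracket -> illegal
(0,1): flips 2 -> legal
(0,2): no bracket -> illegal
(0,3): flips 2 -> legal
(0,4): no bracket -> illegal
(0,5): flips 2 -> legal
(1,0): no bracket -> illegal
(1,5): no bracket -> illegal
(2,0): no bracket -> illegal
(2,1): no bracket -> illegal
(2,2): no bracket -> illegal
(2,4): no bracket -> illegal
(2,5): no bracket -> illegal
(5,3): flips 3 -> legal
(6,1): flips 2 -> legal
(6,3): flips 1 -> legal
(7,1): no bracket -> illegal
(7,2): flips 3 -> legal
(7,3): flips 1 -> legal
B mobility = 8
-- W to move --
(2,0): flips 1 -> legal
(2,1): flips 1 -> legal
(2,2): flips 1 -> legal
(2,4): flips 1 -> legal
(2,5): flips 1 -> legal
(3,0): flips 1 -> legal
(3,5): no bracket -> illegal
(4,0): flips 2 -> legal
(4,5): flips 2 -> legal
(5,0): flips 3 -> legal
(5,3): no bracket -> illegal
(5,5): no bracket -> illegal
(6,0): flips 1 -> legal
(6,1): no bracket -> illegal
(6,3): no bracket -> illegal
(6,4): no bracket -> illegal
(6,5): flips 1 -> legal
W mobility = 11

Answer: B=8 W=11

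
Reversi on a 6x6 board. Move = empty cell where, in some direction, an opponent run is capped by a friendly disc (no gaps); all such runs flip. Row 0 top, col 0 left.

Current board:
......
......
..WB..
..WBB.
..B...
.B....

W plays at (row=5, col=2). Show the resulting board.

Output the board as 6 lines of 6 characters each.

Answer: ......
......
..WB..
..WBB.
..W...
.BW...

Derivation:
Place W at (5,2); scan 8 dirs for brackets.
Dir NW: first cell '.' (not opp) -> no flip
Dir N: opp run (4,2) capped by W -> flip
Dir NE: first cell '.' (not opp) -> no flip
Dir W: opp run (5,1), next='.' -> no flip
Dir E: first cell '.' (not opp) -> no flip
Dir SW: edge -> no flip
Dir S: edge -> no flip
Dir SE: edge -> no flip
All flips: (4,2)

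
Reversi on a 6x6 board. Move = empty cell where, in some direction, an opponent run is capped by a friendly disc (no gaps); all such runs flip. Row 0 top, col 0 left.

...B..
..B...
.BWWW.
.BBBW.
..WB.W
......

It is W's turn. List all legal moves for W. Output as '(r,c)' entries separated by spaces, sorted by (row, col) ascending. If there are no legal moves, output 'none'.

(0,1): flips 1 -> legal
(0,2): flips 1 -> legal
(0,4): no bracket -> illegal
(1,0): no bracket -> illegal
(1,1): no bracket -> illegal
(1,3): no bracket -> illegal
(1,4): no bracket -> illegal
(2,0): flips 2 -> legal
(3,0): flips 3 -> legal
(4,0): flips 1 -> legal
(4,1): flips 1 -> legal
(4,4): flips 2 -> legal
(5,2): flips 1 -> legal
(5,3): flips 2 -> legal
(5,4): no bracket -> illegal

Answer: (0,1) (0,2) (2,0) (3,0) (4,0) (4,1) (4,4) (5,2) (5,3)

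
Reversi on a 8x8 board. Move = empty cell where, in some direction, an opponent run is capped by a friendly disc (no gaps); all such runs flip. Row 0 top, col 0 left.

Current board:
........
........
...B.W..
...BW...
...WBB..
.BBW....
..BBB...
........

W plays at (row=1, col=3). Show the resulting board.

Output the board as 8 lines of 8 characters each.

Place W at (1,3); scan 8 dirs for brackets.
Dir NW: first cell '.' (not opp) -> no flip
Dir N: first cell '.' (not opp) -> no flip
Dir NE: first cell '.' (not opp) -> no flip
Dir W: first cell '.' (not opp) -> no flip
Dir E: first cell '.' (not opp) -> no flip
Dir SW: first cell '.' (not opp) -> no flip
Dir S: opp run (2,3) (3,3) capped by W -> flip
Dir SE: first cell '.' (not opp) -> no flip
All flips: (2,3) (3,3)

Answer: ........
...W....
...W.W..
...WW...
...WBB..
.BBW....
..BBB...
........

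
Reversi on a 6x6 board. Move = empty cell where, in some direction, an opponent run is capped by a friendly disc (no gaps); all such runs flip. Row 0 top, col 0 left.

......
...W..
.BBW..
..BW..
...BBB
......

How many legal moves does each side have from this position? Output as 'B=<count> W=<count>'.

Answer: B=5 W=6

Derivation:
-- B to move --
(0,2): no bracket -> illegal
(0,3): flips 3 -> legal
(0,4): flips 1 -> legal
(1,2): no bracket -> illegal
(1,4): flips 1 -> legal
(2,4): flips 1 -> legal
(3,4): flips 1 -> legal
(4,2): no bracket -> illegal
B mobility = 5
-- W to move --
(1,0): no bracket -> illegal
(1,1): flips 1 -> legal
(1,2): no bracket -> illegal
(2,0): flips 2 -> legal
(3,0): no bracket -> illegal
(3,1): flips 2 -> legal
(3,4): no bracket -> illegal
(3,5): no bracket -> illegal
(4,1): flips 1 -> legal
(4,2): no bracket -> illegal
(5,2): no bracket -> illegal
(5,3): flips 1 -> legal
(5,4): no bracket -> illegal
(5,5): flips 1 -> legal
W mobility = 6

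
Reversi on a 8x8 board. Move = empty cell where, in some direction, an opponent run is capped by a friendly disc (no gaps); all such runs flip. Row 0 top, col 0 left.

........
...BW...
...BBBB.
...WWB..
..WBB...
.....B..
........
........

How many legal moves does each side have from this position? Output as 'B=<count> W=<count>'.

-- B to move --
(0,3): flips 1 -> legal
(0,4): flips 1 -> legal
(0,5): flips 1 -> legal
(1,5): flips 1 -> legal
(2,2): flips 1 -> legal
(3,1): no bracket -> illegal
(3,2): flips 2 -> legal
(4,1): flips 1 -> legal
(4,5): flips 1 -> legal
(5,1): flips 2 -> legal
(5,2): no bracket -> illegal
(5,3): no bracket -> illegal
B mobility = 9
-- W to move --
(0,2): no bracket -> illegal
(0,3): flips 2 -> legal
(0,4): no bracket -> illegal
(1,2): flips 2 -> legal
(1,5): flips 1 -> legal
(1,6): flips 1 -> legal
(1,7): no bracket -> illegal
(2,2): no bracket -> illegal
(2,7): no bracket -> illegal
(3,2): flips 1 -> legal
(3,6): flips 2 -> legal
(3,7): no bracket -> illegal
(4,5): flips 2 -> legal
(4,6): no bracket -> illegal
(5,2): flips 1 -> legal
(5,3): flips 1 -> legal
(5,4): flips 1 -> legal
(5,6): no bracket -> illegal
(6,4): no bracket -> illegal
(6,5): no bracket -> illegal
(6,6): flips 2 -> legal
W mobility = 11

Answer: B=9 W=11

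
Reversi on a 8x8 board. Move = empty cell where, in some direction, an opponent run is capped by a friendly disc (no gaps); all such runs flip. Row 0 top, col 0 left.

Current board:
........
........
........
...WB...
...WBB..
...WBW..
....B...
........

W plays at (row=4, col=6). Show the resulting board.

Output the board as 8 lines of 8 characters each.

Place W at (4,6); scan 8 dirs for brackets.
Dir NW: first cell '.' (not opp) -> no flip
Dir N: first cell '.' (not opp) -> no flip
Dir NE: first cell '.' (not opp) -> no flip
Dir W: opp run (4,5) (4,4) capped by W -> flip
Dir E: first cell '.' (not opp) -> no flip
Dir SW: first cell 'W' (not opp) -> no flip
Dir S: first cell '.' (not opp) -> no flip
Dir SE: first cell '.' (not opp) -> no flip
All flips: (4,4) (4,5)

Answer: ........
........
........
...WB...
...WWWW.
...WBW..
....B...
........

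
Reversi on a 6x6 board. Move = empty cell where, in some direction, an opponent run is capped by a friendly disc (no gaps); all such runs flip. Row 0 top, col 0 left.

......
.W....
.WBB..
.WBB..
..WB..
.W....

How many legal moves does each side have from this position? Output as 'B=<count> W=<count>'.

-- B to move --
(0,0): flips 1 -> legal
(0,1): no bracket -> illegal
(0,2): no bracket -> illegal
(1,0): flips 1 -> legal
(1,2): no bracket -> illegal
(2,0): flips 1 -> legal
(3,0): flips 1 -> legal
(4,0): flips 1 -> legal
(4,1): flips 1 -> legal
(5,0): no bracket -> illegal
(5,2): flips 1 -> legal
(5,3): no bracket -> illegal
B mobility = 7
-- W to move --
(1,2): flips 2 -> legal
(1,3): flips 1 -> legal
(1,4): no bracket -> illegal
(2,4): flips 3 -> legal
(3,4): flips 2 -> legal
(4,1): no bracket -> illegal
(4,4): flips 3 -> legal
(5,2): no bracket -> illegal
(5,3): no bracket -> illegal
(5,4): flips 2 -> legal
W mobility = 6

Answer: B=7 W=6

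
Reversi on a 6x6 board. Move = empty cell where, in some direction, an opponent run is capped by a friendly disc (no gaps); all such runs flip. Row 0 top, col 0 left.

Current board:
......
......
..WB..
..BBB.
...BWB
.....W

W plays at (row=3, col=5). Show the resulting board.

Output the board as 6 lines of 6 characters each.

Place W at (3,5); scan 8 dirs for brackets.
Dir NW: first cell '.' (not opp) -> no flip
Dir N: first cell '.' (not opp) -> no flip
Dir NE: edge -> no flip
Dir W: opp run (3,4) (3,3) (3,2), next='.' -> no flip
Dir E: edge -> no flip
Dir SW: first cell 'W' (not opp) -> no flip
Dir S: opp run (4,5) capped by W -> flip
Dir SE: edge -> no flip
All flips: (4,5)

Answer: ......
......
..WB..
..BBBW
...BWW
.....W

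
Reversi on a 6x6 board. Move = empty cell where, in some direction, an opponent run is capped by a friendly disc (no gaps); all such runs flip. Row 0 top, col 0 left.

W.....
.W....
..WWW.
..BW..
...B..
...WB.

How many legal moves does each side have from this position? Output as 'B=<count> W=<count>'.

-- B to move --
(0,1): no bracket -> illegal
(0,2): no bracket -> illegal
(1,0): no bracket -> illegal
(1,2): flips 1 -> legal
(1,3): flips 2 -> legal
(1,4): flips 1 -> legal
(1,5): no bracket -> illegal
(2,0): no bracket -> illegal
(2,1): no bracket -> illegal
(2,5): no bracket -> illegal
(3,1): no bracket -> illegal
(3,4): flips 1 -> legal
(3,5): no bracket -> illegal
(4,2): no bracket -> illegal
(4,4): no bracket -> illegal
(5,2): flips 1 -> legal
B mobility = 5
-- W to move --
(2,1): no bracket -> illegal
(3,1): flips 1 -> legal
(3,4): no bracket -> illegal
(4,1): flips 1 -> legal
(4,2): flips 1 -> legal
(4,4): no bracket -> illegal
(4,5): no bracket -> illegal
(5,2): no bracket -> illegal
(5,5): flips 1 -> legal
W mobility = 4

Answer: B=5 W=4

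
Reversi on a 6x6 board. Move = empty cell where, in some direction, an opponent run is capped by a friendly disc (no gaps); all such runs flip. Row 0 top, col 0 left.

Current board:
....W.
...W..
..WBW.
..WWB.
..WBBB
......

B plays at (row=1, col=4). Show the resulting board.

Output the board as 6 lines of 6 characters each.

Place B at (1,4); scan 8 dirs for brackets.
Dir NW: first cell '.' (not opp) -> no flip
Dir N: opp run (0,4), next=edge -> no flip
Dir NE: first cell '.' (not opp) -> no flip
Dir W: opp run (1,3), next='.' -> no flip
Dir E: first cell '.' (not opp) -> no flip
Dir SW: first cell 'B' (not opp) -> no flip
Dir S: opp run (2,4) capped by B -> flip
Dir SE: first cell '.' (not opp) -> no flip
All flips: (2,4)

Answer: ....W.
...WB.
..WBB.
..WWB.
..WBBB
......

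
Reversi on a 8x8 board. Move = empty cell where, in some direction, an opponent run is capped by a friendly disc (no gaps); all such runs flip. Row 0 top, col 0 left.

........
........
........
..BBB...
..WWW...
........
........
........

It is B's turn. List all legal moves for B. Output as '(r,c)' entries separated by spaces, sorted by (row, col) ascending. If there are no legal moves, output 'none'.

Answer: (5,1) (5,2) (5,3) (5,4) (5,5)

Derivation:
(3,1): no bracket -> illegal
(3,5): no bracket -> illegal
(4,1): no bracket -> illegal
(4,5): no bracket -> illegal
(5,1): flips 1 -> legal
(5,2): flips 2 -> legal
(5,3): flips 1 -> legal
(5,4): flips 2 -> legal
(5,5): flips 1 -> legal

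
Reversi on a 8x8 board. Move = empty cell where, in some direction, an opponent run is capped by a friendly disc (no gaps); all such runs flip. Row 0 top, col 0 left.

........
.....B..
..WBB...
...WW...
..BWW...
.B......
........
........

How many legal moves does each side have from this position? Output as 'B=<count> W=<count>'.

-- B to move --
(1,1): no bracket -> illegal
(1,2): no bracket -> illegal
(1,3): no bracket -> illegal
(2,1): flips 1 -> legal
(2,5): no bracket -> illegal
(3,1): no bracket -> illegal
(3,2): no bracket -> illegal
(3,5): no bracket -> illegal
(4,5): flips 3 -> legal
(5,2): no bracket -> illegal
(5,3): flips 2 -> legal
(5,4): flips 2 -> legal
(5,5): no bracket -> illegal
B mobility = 4
-- W to move --
(0,4): no bracket -> illegal
(0,5): no bracket -> illegal
(0,6): flips 2 -> legal
(1,2): flips 1 -> legal
(1,3): flips 1 -> legal
(1,4): flips 1 -> legal
(1,6): no bracket -> illegal
(2,5): flips 2 -> legal
(2,6): no bracket -> illegal
(3,1): no bracket -> illegal
(3,2): no bracket -> illegal
(3,5): no bracket -> illegal
(4,0): no bracket -> illegal
(4,1): flips 1 -> legal
(5,0): no bracket -> illegal
(5,2): no bracket -> illegal
(5,3): no bracket -> illegal
(6,0): flips 2 -> legal
(6,1): no bracket -> illegal
(6,2): no bracket -> illegal
W mobility = 7

Answer: B=4 W=7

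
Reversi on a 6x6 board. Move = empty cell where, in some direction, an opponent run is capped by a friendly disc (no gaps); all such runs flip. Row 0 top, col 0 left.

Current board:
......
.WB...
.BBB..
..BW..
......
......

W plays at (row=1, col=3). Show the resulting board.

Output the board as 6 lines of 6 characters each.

Place W at (1,3); scan 8 dirs for brackets.
Dir NW: first cell '.' (not opp) -> no flip
Dir N: first cell '.' (not opp) -> no flip
Dir NE: first cell '.' (not opp) -> no flip
Dir W: opp run (1,2) capped by W -> flip
Dir E: first cell '.' (not opp) -> no flip
Dir SW: opp run (2,2), next='.' -> no flip
Dir S: opp run (2,3) capped by W -> flip
Dir SE: first cell '.' (not opp) -> no flip
All flips: (1,2) (2,3)

Answer: ......
.WWW..
.BBW..
..BW..
......
......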